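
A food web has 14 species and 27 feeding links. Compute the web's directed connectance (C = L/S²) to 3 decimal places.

C = 0.138

The web has S = 14 species and L = 27 feeding links.
C = L / S² = 27 / 196 = 0.1378 ≈ 0.138.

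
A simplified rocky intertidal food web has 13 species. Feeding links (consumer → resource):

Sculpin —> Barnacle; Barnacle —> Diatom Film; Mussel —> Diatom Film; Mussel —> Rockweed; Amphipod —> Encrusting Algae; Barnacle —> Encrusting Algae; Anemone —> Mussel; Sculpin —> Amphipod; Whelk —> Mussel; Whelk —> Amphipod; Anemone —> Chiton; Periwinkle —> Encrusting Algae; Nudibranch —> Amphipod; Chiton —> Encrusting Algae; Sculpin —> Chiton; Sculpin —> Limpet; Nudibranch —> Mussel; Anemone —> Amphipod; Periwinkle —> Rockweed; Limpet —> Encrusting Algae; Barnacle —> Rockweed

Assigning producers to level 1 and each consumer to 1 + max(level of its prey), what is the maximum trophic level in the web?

3

Producers (level 1): Rockweed, Encrusting Algae, Diatom Film.
Encrusting Algae → Amphipod → Whelk gives Whelk level 3.
No species has a prey at level 3, so no species reaches level 4.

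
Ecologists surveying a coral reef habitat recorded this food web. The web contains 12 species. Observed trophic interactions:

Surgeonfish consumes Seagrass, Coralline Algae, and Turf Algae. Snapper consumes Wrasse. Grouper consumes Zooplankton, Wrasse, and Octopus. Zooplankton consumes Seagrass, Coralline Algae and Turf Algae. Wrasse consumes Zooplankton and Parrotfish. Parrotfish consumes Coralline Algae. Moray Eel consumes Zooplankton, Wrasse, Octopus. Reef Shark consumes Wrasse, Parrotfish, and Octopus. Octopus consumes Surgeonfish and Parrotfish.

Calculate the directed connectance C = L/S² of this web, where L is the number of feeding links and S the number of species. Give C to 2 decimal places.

C = 0.15

The web has S = 12 species and L = 21 feeding links.
C = L / S² = 21 / 144 = 0.1458 ≈ 0.15.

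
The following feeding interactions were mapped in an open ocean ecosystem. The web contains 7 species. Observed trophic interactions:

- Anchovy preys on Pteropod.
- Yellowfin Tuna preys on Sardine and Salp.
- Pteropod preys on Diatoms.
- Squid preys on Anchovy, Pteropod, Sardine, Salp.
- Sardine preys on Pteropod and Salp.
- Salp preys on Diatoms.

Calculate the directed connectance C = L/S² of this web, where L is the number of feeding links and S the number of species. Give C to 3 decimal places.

C = 0.224

The web has S = 7 species and L = 11 feeding links.
C = L / S² = 11 / 49 = 0.2245 ≈ 0.224.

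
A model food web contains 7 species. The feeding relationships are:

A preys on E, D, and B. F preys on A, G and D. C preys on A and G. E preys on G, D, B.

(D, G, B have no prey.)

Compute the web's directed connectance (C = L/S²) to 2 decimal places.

C = 0.22

The web has S = 7 species and L = 11 feeding links.
C = L / S² = 11 / 49 = 0.2245 ≈ 0.22.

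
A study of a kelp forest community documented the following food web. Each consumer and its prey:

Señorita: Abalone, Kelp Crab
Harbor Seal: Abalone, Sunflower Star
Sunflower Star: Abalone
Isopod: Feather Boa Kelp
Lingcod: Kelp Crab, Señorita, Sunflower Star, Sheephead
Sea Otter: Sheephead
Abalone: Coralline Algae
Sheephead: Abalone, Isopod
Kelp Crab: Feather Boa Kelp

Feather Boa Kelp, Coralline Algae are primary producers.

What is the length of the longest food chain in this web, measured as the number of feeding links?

3 links

One longest chain: Coralline Algae → Abalone → Señorita → Lingcod.
It has 4 species and 3 links.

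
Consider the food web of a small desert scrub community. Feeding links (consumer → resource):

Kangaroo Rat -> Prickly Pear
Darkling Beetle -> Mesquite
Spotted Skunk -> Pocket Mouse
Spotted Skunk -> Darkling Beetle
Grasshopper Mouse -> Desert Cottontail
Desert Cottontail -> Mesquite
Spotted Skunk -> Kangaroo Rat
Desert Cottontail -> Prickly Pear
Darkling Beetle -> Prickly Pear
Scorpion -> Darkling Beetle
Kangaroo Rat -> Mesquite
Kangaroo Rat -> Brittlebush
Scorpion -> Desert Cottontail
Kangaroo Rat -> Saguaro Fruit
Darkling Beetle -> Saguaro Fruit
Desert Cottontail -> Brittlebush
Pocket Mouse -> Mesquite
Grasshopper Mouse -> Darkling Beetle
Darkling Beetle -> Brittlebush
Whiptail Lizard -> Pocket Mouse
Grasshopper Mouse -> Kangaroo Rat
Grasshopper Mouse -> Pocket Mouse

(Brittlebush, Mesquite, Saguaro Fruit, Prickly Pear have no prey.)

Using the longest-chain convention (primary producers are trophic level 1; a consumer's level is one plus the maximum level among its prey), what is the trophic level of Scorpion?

Brittlebush is a producer → level 1.
Desert Cottontail eats Brittlebush (level 1); other prey at levels: Mesquite 1, Prickly Pear 1 → level 2.
Scorpion eats Desert Cottontail (level 2); other prey at levels: Darkling Beetle 2 → level 3.

Trophic level 3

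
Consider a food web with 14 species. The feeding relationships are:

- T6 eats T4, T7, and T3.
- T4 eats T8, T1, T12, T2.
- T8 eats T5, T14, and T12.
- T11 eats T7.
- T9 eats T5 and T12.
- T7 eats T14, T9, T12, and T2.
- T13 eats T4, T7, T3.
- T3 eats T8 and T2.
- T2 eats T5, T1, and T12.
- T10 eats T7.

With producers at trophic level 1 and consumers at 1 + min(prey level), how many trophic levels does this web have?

Producers (level 1): T12, T5, T1, T14.
Following each consumer down to its lowest-level prey: T12 → T7 → T11 (levels 1 through 3).
All prey of T11 (T7 2) are at level 2 or above, so T11 is at level 1 + 2 = 3.
Every consumer has at least one prey at level 2 or below, so none exceeds level 3.

3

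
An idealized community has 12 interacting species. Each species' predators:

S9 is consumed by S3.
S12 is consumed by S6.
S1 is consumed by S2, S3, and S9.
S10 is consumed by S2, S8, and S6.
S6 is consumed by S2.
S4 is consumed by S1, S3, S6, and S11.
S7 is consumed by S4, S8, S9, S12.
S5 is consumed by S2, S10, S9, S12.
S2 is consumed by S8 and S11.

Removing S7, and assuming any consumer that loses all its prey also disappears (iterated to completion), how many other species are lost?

Remove S7.
Round 1: S4 (all prey gone) → extinct.
Round 2: S1 (all prey gone) → extinct.
No further losses. Total secondary extinctions: 2.

2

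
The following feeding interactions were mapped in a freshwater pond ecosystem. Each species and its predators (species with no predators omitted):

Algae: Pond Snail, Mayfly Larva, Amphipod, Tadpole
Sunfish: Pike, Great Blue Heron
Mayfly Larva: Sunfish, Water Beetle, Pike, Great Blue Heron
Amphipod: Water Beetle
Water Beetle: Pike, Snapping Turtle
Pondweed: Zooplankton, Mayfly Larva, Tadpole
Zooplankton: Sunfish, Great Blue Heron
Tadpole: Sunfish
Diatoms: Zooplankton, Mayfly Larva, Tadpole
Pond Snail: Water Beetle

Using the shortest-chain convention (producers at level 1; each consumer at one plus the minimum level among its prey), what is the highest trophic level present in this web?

4

Producers (level 1): Diatoms, Algae, Pondweed.
Following each consumer down to its lowest-level prey: Algae → Pond Snail → Water Beetle → Snapping Turtle (levels 1 through 4).
All prey of Snapping Turtle (Water Beetle 3) are at level 3 or above, so Snapping Turtle is at level 1 + 3 = 4.
Every consumer has at least one prey at level 3 or below, so none exceeds level 4.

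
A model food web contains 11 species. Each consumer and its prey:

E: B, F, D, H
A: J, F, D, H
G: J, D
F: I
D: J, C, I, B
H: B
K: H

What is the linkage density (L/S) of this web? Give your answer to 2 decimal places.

L/S = 1.55

There are L = 17 links among S = 11 species.
L/S = 17/11 = 1.5455 ≈ 1.55.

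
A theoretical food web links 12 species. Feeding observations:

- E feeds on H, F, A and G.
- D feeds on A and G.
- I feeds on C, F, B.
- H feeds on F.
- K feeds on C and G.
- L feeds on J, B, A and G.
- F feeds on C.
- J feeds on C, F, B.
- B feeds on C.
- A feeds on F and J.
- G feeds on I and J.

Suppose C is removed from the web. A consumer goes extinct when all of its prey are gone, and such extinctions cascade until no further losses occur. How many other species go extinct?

11

Remove C.
Round 1: B (all prey gone), F (all prey gone) → extinct.
Round 2: H (all prey gone), J (all prey gone), I (all prey gone) → extinct.
Round 3: G (all prey gone), A (all prey gone) → extinct.
Round 4: K (all prey gone), L (all prey gone), D (all prey gone), E (all prey gone) → extinct.
No further losses. Total secondary extinctions: 11.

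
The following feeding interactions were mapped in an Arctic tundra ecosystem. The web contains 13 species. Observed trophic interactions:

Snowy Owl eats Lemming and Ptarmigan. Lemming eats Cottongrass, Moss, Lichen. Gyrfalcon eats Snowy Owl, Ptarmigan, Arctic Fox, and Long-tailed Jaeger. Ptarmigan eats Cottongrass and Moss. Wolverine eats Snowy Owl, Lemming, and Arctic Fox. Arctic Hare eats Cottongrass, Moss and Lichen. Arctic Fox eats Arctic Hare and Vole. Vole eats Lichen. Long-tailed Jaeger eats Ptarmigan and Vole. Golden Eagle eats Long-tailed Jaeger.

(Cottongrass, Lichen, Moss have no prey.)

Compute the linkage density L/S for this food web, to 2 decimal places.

There are L = 23 links among S = 13 species.
L/S = 23/13 = 1.7692 ≈ 1.77.

L/S = 1.77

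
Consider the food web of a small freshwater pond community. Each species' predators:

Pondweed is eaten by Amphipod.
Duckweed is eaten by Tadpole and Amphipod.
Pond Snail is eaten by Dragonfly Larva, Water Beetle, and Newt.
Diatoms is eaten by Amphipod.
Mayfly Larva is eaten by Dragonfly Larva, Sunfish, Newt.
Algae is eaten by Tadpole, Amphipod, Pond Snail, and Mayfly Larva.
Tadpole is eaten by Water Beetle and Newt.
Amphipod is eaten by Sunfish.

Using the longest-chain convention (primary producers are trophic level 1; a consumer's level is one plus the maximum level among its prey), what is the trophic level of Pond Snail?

Trophic level 2

Algae is a producer → level 1.
Pond Snail eats Algae → level 2.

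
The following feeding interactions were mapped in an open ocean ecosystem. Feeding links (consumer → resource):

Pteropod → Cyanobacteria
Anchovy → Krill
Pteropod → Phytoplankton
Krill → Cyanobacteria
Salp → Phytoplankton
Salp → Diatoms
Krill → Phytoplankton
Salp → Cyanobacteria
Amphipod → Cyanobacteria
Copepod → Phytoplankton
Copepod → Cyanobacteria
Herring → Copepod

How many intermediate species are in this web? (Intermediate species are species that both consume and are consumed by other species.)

Intermediate species (has both prey and predators): Krill, Copepod.
Count: 2.

2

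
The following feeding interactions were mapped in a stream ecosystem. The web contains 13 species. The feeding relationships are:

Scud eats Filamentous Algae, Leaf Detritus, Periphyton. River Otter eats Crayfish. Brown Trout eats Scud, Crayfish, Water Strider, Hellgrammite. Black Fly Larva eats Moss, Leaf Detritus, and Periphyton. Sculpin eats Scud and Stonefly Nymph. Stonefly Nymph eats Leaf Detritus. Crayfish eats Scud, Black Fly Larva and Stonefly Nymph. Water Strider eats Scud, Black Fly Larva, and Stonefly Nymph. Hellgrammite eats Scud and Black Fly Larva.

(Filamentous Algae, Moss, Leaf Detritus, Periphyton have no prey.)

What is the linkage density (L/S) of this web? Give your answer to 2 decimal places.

There are L = 22 links among S = 13 species.
L/S = 22/13 = 1.6923 ≈ 1.69.

L/S = 1.69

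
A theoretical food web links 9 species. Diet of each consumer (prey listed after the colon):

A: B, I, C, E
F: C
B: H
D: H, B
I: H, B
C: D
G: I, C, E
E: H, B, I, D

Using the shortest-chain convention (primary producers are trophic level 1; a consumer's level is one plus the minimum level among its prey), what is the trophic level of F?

Trophic level 4

H is a producer → level 1.
D eats H → level 2.
C eats D → level 3.
F eats C → level 4.
No prey of F is below level 3, so 4 is the minimum.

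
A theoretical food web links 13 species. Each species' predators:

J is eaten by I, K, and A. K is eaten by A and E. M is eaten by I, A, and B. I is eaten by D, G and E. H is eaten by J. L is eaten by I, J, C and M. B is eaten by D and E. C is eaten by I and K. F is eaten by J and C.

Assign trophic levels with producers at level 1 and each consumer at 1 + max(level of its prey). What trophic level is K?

F is a producer → level 1.
J eats F (level 1); other prey at levels: H 1, L 1 → level 2.
K eats J (level 2); other prey at levels: C 2 → level 3.

Trophic level 3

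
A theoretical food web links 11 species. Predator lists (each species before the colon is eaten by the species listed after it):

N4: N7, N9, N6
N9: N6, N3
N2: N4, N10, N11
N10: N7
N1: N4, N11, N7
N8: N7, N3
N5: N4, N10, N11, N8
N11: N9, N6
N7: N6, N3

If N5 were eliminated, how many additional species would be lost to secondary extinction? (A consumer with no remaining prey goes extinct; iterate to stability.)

1

Remove N5.
Round 1: N8 (all prey gone) → extinct.
No further losses. Total secondary extinctions: 1.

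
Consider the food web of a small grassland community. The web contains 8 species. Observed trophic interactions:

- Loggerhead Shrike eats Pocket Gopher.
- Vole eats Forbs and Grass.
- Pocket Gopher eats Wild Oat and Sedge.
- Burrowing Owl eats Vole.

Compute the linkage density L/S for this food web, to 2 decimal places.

L/S = 0.75

There are L = 6 links among S = 8 species.
L/S = 6/8 = 0.7500 ≈ 0.75.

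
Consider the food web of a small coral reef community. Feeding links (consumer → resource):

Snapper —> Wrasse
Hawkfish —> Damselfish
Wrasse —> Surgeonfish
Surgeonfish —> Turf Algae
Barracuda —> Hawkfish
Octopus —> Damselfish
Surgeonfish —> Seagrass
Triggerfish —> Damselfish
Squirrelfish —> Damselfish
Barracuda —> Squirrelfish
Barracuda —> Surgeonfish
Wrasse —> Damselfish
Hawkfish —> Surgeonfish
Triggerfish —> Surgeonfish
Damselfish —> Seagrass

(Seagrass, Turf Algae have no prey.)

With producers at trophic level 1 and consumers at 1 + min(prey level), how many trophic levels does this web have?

4

Producers (level 1): Seagrass, Turf Algae.
Following each consumer down to its lowest-level prey: Seagrass → Surgeonfish → Wrasse → Snapper (levels 1 through 4).
All prey of Snapper (Wrasse 3) are at level 3 or above, so Snapper is at level 1 + 3 = 4.
Every consumer has at least one prey at level 3 or below, so none exceeds level 4.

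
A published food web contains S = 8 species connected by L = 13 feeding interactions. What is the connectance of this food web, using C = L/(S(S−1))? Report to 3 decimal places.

C = 0.232

The web has S = 8 species and L = 13 feeding links.
C = L / (S(S−1)) = 13 / 56 = 0.2321 ≈ 0.232.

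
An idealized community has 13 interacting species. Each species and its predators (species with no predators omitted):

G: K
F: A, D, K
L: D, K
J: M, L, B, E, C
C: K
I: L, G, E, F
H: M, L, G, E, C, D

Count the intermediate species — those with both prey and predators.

4

Intermediate species (has both prey and predators): L, G, F, C.
Count: 4.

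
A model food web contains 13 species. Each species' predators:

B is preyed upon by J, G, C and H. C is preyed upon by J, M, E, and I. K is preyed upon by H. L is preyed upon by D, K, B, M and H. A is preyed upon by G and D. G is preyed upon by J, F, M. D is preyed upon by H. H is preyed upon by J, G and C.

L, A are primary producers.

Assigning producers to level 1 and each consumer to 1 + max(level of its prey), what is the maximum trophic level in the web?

5

Producers (level 1): L, A.
L → D → H → G → F gives F level 5.
No species has a prey at level 5, so no species reaches level 6.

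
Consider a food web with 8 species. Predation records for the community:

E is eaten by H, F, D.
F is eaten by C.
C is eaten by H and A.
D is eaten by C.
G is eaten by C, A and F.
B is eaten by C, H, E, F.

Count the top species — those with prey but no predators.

2

Top species (has prey, but nothing eats it): A, H.
Count: 2.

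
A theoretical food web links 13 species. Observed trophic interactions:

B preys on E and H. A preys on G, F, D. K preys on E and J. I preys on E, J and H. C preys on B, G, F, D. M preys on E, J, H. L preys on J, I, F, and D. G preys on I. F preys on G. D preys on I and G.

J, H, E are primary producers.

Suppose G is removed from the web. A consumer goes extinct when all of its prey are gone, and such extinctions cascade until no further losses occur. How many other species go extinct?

1

Remove G.
Round 1: F (all prey gone) → extinct.
No further losses. Total secondary extinctions: 1.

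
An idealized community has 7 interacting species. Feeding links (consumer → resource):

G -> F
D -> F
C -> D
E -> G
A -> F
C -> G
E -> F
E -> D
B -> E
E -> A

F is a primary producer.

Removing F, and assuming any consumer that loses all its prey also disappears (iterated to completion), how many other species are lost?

Remove F.
Round 1: G (all prey gone), A (all prey gone), D (all prey gone) → extinct.
Round 2: E (all prey gone), C (all prey gone) → extinct.
Round 3: B (all prey gone) → extinct.
No further losses. Total secondary extinctions: 6.

6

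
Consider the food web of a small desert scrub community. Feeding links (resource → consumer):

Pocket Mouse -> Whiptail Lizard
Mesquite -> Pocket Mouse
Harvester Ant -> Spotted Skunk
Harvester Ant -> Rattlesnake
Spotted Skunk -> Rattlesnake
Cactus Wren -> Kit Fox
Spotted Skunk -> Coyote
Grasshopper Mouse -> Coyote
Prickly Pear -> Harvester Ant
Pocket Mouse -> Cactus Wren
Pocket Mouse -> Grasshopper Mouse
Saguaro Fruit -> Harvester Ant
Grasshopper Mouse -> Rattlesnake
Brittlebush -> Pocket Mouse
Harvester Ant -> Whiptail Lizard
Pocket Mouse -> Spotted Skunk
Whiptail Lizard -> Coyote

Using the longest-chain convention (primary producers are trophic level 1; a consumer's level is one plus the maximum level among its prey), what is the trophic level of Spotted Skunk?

Trophic level 3

Mesquite is a producer → level 1.
Pocket Mouse eats Mesquite (level 1); other prey at levels: Brittlebush 1 → level 2.
Spotted Skunk eats Pocket Mouse (level 2); other prey at levels: Harvester Ant 2 → level 3.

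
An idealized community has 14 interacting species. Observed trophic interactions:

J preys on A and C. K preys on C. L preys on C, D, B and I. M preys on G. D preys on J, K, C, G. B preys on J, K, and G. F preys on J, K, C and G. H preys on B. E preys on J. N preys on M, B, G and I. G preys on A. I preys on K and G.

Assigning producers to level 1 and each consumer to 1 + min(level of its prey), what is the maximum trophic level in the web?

4

Producers (level 1): A, C.
Following each consumer down to its lowest-level prey: A → J → B → H (levels 1 through 4).
All prey of H (B 3) are at level 3 or above, so H is at level 1 + 3 = 4.
Every consumer has at least one prey at level 3 or below, so none exceeds level 4.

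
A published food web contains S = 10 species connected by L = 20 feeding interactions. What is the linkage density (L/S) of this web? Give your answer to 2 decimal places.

There are L = 20 links among S = 10 species.
L/S = 20/10 = 2.0000 ≈ 2.00.

L/S = 2.00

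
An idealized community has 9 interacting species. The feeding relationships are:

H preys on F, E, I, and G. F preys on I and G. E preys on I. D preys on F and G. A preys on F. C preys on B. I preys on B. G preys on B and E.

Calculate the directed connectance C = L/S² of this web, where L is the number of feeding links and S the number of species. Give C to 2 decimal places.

The web has S = 9 species and L = 14 feeding links.
C = L / S² = 14 / 81 = 0.1728 ≈ 0.17.

C = 0.17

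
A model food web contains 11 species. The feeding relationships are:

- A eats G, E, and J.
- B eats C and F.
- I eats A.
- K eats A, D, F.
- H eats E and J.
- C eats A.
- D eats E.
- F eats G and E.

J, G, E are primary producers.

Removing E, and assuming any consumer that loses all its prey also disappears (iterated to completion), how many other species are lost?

1

Remove E.
Round 1: D (all prey gone) → extinct.
No further losses. Total secondary extinctions: 1.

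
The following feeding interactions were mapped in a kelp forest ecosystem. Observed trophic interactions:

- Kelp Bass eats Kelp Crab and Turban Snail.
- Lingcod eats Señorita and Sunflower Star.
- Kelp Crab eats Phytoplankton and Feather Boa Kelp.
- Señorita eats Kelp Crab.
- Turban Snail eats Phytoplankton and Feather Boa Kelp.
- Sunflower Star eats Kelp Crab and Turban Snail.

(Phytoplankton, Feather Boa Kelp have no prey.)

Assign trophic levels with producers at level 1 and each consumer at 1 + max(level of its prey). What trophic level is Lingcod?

Trophic level 4

Phytoplankton is a producer → level 1.
Kelp Crab eats Phytoplankton (level 1); other prey at levels: Feather Boa Kelp 1 → level 2.
Señorita eats Kelp Crab → level 3.
Lingcod eats Señorita (level 3); other prey at levels: Sunflower Star 3 → level 4.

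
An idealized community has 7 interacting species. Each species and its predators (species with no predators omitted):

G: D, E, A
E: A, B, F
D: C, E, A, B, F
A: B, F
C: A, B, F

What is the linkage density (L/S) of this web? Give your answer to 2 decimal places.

There are L = 16 links among S = 7 species.
L/S = 16/7 = 2.2857 ≈ 2.29.

L/S = 2.29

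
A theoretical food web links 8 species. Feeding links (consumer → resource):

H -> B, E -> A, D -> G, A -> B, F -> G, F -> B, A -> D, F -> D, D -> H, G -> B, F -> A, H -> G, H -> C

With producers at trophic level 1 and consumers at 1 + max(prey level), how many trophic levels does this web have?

6

Producers (level 1): B, C.
B → G → H → D → A → F gives F level 6.
No species has a prey at level 6, so no species reaches level 7.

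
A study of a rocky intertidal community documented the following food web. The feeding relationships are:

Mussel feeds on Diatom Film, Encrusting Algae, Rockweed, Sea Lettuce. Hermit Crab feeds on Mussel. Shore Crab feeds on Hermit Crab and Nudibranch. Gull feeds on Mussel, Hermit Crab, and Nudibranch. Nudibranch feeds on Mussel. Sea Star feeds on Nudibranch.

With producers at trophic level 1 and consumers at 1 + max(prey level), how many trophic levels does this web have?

4

Producers (level 1): Encrusting Algae, Rockweed, Sea Lettuce, Diatom Film.
Encrusting Algae → Mussel → Nudibranch → Shore Crab gives Shore Crab level 4.
No species has a prey at level 4, so no species reaches level 5.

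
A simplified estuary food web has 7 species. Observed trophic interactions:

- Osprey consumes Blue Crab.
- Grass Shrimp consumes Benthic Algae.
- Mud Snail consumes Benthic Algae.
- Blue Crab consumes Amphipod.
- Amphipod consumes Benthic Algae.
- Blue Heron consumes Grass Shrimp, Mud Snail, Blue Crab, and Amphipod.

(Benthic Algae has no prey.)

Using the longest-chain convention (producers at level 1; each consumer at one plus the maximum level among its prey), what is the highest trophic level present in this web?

4

Producers (level 1): Benthic Algae.
Benthic Algae → Amphipod → Blue Crab → Osprey gives Osprey level 4.
No species has a prey at level 4, so no species reaches level 5.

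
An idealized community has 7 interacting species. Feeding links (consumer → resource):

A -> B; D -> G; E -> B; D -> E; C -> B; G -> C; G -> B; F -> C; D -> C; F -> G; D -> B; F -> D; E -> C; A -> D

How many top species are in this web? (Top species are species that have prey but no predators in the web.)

2

Top species (has prey, but nothing eats it): F, A.
Count: 2.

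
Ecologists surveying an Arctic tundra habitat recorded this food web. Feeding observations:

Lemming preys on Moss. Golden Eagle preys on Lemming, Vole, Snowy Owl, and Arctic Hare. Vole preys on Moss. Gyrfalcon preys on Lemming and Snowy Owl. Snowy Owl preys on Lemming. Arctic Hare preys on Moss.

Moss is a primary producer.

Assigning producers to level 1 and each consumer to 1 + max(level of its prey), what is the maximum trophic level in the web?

Producers (level 1): Moss.
Moss → Lemming → Snowy Owl → Gyrfalcon gives Gyrfalcon level 4.
No species has a prey at level 4, so no species reaches level 5.

4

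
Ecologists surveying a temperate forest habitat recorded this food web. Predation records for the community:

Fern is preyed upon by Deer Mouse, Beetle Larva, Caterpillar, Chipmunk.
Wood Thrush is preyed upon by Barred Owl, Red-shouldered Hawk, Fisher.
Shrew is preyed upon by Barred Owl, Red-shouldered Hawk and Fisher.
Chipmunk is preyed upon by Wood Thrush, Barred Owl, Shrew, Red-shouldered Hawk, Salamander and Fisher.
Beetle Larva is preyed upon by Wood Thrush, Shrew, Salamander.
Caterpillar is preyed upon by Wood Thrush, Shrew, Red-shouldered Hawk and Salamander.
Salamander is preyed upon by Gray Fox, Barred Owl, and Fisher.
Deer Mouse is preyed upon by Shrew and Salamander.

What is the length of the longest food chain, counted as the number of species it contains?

4 species

One longest chain: Fern → Caterpillar → Shrew → Red-shouldered Hawk.
It has 4 species and 3 links.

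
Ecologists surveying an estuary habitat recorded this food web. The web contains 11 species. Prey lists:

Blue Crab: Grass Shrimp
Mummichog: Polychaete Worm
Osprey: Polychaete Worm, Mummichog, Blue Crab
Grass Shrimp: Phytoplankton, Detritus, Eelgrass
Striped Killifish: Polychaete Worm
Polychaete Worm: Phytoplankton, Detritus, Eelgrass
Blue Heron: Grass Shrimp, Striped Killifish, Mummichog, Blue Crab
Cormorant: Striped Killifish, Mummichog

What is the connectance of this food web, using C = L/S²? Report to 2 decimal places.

The web has S = 11 species and L = 18 feeding links.
C = L / S² = 18 / 121 = 0.1488 ≈ 0.15.

C = 0.15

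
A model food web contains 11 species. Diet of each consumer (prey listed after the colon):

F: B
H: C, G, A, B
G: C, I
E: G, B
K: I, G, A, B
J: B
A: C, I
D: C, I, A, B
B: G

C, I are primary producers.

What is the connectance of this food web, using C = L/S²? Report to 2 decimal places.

The web has S = 11 species and L = 21 feeding links.
C = L / S² = 21 / 121 = 0.1736 ≈ 0.17.

C = 0.17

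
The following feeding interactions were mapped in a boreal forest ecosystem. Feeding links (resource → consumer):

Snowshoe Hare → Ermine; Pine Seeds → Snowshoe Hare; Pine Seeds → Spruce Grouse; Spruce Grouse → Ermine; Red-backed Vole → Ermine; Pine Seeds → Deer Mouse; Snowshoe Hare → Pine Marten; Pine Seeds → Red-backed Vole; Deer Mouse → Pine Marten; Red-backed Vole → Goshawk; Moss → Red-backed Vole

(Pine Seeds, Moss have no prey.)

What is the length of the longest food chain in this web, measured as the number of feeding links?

2 links

One longest chain: Pine Seeds → Red-backed Vole → Goshawk.
It has 3 species and 2 links.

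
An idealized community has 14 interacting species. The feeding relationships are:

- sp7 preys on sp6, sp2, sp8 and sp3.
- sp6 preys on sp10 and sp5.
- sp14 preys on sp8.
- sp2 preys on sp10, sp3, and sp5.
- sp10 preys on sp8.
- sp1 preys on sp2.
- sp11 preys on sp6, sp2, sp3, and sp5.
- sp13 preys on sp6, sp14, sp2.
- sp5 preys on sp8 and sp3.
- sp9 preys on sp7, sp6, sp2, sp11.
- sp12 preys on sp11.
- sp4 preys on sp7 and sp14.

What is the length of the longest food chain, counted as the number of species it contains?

5 species

One longest chain: sp3 → sp5 → sp2 → sp7 → sp4.
It has 5 species and 4 links.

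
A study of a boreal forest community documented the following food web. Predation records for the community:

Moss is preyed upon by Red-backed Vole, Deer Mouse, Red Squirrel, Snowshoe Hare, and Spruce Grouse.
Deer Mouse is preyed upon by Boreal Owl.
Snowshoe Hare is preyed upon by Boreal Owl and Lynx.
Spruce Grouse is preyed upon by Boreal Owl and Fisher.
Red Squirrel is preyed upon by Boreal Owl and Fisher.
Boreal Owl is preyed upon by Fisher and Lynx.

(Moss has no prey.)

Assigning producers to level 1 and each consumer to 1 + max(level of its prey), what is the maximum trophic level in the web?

4

Producers (level 1): Moss.
Moss → Red Squirrel → Boreal Owl → Lynx gives Lynx level 4.
No species has a prey at level 4, so no species reaches level 5.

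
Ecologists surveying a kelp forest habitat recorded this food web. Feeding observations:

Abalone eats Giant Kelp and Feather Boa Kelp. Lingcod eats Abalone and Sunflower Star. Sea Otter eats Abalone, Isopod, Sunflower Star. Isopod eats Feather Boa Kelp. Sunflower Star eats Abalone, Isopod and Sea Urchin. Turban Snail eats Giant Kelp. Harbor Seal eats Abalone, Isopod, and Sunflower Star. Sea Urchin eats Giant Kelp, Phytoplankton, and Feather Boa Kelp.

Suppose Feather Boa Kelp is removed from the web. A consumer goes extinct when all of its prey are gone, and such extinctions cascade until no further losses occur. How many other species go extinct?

Remove Feather Boa Kelp.
Round 1: Isopod (all prey gone) → extinct.
No further losses. Total secondary extinctions: 1.

1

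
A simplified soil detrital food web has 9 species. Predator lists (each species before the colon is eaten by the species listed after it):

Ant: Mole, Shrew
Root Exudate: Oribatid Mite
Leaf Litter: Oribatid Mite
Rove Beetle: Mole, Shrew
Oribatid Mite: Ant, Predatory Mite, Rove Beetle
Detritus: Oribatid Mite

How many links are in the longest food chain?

3 links

One longest chain: Root Exudate → Oribatid Mite → Ant → Mole.
It has 4 species and 3 links.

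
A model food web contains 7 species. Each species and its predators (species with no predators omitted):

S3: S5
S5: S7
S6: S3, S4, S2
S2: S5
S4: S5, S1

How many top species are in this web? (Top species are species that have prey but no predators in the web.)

2

Top species (has prey, but nothing eats it): S1, S7.
Count: 2.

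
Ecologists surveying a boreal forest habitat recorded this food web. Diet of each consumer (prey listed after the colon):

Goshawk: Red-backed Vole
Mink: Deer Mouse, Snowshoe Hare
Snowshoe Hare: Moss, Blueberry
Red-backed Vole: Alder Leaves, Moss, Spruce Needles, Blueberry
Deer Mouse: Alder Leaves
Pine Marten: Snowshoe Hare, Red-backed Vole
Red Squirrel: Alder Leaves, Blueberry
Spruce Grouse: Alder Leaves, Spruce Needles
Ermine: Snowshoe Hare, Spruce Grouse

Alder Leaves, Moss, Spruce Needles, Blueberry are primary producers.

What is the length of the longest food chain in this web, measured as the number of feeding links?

One longest chain: Alder Leaves → Deer Mouse → Mink.
It has 3 species and 2 links.

2 links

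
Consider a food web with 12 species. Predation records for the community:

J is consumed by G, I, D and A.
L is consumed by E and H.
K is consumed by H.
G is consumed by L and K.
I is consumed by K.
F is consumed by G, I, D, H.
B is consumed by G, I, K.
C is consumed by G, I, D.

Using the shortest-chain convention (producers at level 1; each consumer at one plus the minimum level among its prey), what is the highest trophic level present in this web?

Producers (level 1): B, F, C, J.
Following each consumer down to its lowest-level prey: B → G → L → E (levels 1 through 4).
All prey of E (L 3) are at level 3 or above, so E is at level 1 + 3 = 4.
Every consumer has at least one prey at level 3 or below, so none exceeds level 4.

4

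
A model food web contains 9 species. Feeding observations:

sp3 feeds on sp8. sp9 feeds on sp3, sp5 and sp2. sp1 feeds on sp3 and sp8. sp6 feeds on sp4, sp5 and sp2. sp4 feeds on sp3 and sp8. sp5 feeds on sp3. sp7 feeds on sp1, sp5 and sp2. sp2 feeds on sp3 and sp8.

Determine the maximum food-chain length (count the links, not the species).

One longest chain: sp8 → sp3 → sp2 → sp9.
It has 4 species and 3 links.

3 links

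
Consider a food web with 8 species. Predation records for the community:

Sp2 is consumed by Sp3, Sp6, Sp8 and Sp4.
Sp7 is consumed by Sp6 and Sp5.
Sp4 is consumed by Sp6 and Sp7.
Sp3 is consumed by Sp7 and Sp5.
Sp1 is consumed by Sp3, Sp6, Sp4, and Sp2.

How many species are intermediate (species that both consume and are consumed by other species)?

4

Intermediate species (has both prey and predators): Sp2, Sp4, Sp3, Sp7.
Count: 4.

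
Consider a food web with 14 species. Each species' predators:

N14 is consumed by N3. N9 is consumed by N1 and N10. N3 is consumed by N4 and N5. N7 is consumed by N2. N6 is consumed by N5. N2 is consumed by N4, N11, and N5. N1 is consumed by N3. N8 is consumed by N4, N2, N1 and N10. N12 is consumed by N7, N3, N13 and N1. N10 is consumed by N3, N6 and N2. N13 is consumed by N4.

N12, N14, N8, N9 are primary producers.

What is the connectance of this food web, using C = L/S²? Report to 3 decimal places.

C = 0.117

The web has S = 14 species and L = 23 feeding links.
C = L / S² = 23 / 196 = 0.1173 ≈ 0.117.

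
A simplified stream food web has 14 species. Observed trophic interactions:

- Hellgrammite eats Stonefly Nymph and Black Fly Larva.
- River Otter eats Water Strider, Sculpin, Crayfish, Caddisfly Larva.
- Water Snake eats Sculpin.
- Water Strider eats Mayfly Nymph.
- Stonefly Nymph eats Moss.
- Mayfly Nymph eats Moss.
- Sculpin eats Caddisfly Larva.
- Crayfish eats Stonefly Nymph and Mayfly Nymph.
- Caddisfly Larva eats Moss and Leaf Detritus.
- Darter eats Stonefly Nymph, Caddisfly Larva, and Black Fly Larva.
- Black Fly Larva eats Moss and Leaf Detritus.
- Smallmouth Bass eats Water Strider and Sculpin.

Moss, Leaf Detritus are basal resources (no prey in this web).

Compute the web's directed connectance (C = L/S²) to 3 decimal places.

C = 0.112

The web has S = 14 species and L = 22 feeding links.
C = L / S² = 22 / 196 = 0.1122 ≈ 0.112.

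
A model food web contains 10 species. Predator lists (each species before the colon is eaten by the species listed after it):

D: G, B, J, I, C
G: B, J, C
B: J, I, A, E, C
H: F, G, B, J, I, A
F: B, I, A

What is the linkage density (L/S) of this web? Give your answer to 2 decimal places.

There are L = 22 links among S = 10 species.
L/S = 22/10 = 2.2000 ≈ 2.20.

L/S = 2.20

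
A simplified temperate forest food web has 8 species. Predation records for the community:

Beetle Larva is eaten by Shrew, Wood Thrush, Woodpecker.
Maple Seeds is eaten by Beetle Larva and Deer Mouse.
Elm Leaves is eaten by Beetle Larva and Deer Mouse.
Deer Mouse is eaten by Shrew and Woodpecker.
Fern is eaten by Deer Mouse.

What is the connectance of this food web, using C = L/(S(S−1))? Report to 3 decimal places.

The web has S = 8 species and L = 10 feeding links.
C = L / (S(S−1)) = 10 / 56 = 0.1786 ≈ 0.179.

C = 0.179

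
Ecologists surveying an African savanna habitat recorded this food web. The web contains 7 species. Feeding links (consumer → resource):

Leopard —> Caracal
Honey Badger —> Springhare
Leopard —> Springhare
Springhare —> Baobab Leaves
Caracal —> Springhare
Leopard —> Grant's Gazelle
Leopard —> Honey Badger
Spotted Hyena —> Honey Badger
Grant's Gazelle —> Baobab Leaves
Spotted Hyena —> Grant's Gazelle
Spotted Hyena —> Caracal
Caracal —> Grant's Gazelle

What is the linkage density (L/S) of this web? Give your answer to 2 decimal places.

L/S = 1.71

There are L = 12 links among S = 7 species.
L/S = 12/7 = 1.7143 ≈ 1.71.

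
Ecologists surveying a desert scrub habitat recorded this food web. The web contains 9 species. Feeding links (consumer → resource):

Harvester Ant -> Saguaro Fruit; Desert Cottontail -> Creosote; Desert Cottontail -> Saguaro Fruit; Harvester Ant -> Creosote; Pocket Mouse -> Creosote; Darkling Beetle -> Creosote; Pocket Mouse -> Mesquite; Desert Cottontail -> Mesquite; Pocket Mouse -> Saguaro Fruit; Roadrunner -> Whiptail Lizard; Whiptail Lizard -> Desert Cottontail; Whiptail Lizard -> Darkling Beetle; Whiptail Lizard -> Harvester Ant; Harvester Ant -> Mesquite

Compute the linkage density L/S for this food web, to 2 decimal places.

L/S = 1.56

There are L = 14 links among S = 9 species.
L/S = 14/9 = 1.5556 ≈ 1.56.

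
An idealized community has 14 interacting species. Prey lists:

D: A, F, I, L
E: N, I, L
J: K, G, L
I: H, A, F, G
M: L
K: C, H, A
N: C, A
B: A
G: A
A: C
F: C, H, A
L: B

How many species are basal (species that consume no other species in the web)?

Basal species (no prey listed): C, H.
Count: 2.

2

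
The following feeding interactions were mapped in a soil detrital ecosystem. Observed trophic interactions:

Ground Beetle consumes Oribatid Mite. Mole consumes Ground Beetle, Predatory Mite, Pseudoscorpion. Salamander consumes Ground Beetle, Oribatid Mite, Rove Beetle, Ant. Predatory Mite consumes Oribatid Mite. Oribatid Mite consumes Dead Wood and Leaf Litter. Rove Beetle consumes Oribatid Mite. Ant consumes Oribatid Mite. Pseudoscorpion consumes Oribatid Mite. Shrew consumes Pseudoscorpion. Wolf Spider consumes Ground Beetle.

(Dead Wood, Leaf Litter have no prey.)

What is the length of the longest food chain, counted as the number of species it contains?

4 species

One longest chain: Dead Wood → Oribatid Mite → Pseudoscorpion → Shrew.
It has 4 species and 3 links.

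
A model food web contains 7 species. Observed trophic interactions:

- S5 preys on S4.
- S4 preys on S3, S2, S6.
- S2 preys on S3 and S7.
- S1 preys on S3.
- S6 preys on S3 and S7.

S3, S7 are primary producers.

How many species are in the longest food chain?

4 species

One longest chain: S3 → S2 → S4 → S5.
It has 4 species and 3 links.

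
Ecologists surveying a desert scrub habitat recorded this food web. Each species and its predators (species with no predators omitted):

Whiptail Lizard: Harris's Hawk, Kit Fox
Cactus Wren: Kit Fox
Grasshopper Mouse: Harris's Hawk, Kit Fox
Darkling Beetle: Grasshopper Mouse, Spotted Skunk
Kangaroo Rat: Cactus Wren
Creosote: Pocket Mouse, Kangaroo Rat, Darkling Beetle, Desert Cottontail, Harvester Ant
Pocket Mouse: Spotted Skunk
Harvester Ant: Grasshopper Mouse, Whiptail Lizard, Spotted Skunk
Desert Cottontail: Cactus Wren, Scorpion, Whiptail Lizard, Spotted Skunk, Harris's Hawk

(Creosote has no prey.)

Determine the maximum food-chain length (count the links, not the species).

3 links

One longest chain: Creosote → Desert Cottontail → Whiptail Lizard → Harris's Hawk.
It has 4 species and 3 links.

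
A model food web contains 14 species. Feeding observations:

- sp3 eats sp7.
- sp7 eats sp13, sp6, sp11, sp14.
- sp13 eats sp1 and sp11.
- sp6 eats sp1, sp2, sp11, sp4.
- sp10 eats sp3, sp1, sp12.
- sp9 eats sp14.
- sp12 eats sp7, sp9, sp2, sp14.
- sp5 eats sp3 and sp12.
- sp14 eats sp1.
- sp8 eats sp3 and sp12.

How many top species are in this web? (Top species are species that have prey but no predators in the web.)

Top species (has prey, but nothing eats it): sp5, sp8, sp10.
Count: 3.

3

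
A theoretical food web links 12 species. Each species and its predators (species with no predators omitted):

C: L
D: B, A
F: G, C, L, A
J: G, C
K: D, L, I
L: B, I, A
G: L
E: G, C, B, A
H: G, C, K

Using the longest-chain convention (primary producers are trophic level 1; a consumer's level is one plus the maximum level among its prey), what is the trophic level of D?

H is a producer → level 1.
K eats H → level 2.
D eats K → level 3.

Trophic level 3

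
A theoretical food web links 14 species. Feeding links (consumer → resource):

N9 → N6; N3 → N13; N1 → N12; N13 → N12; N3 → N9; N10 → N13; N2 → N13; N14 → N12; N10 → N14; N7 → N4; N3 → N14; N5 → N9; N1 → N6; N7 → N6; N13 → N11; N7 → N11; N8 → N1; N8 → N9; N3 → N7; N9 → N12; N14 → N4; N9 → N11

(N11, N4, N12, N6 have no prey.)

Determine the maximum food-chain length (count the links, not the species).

One longest chain: N11 → N13 → N2.
It has 3 species and 2 links.

2 links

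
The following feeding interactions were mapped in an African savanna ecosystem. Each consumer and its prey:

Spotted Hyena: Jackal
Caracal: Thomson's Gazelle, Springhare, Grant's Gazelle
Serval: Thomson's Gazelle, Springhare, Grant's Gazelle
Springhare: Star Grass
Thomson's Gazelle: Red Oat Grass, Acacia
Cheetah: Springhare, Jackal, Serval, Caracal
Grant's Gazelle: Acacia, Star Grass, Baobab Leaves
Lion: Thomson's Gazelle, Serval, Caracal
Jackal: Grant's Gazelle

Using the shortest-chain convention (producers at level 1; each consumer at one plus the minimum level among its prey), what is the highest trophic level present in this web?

4

Producers (level 1): Red Oat Grass, Acacia, Star Grass, Baobab Leaves.
Following each consumer down to its lowest-level prey: Acacia → Grant's Gazelle → Jackal → Spotted Hyena (levels 1 through 4).
All prey of Spotted Hyena (Jackal 3) are at level 3 or above, so Spotted Hyena is at level 1 + 3 = 4.
Every consumer has at least one prey at level 3 or below, so none exceeds level 4.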